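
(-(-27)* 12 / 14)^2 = 26244 / 49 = 535.59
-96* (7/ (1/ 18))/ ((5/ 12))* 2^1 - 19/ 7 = -2032223/ 35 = -58063.51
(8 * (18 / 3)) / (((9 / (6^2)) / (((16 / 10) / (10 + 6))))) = 96 / 5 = 19.20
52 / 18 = 26 / 9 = 2.89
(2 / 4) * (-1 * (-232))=116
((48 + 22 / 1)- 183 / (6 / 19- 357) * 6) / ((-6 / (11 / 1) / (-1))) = 302654 / 2259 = 133.98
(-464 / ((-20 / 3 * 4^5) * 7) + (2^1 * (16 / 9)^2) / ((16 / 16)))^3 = 96991520340979682263 / 382277806718976000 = 253.72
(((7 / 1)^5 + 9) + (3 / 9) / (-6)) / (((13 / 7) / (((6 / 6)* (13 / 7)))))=302687 / 18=16815.94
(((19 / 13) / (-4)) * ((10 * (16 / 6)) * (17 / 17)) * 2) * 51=-12920 / 13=-993.85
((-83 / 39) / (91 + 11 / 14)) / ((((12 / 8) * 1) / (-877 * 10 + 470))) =3857840 / 30069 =128.30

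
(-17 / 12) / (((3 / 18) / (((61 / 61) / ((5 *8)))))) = -17 / 80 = -0.21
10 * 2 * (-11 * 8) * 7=-12320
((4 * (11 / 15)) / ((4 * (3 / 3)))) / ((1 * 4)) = 11 / 60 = 0.18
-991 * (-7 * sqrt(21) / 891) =6937 * sqrt(21) / 891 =35.68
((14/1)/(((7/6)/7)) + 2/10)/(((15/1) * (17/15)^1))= 421/85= 4.95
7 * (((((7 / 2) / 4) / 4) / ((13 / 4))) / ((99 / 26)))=49 / 396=0.12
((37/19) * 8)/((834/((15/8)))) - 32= -168839/5282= -31.96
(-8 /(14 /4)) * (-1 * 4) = 64 /7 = 9.14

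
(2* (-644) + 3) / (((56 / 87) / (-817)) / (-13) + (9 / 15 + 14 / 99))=-195916824675 / 113048543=-1733.03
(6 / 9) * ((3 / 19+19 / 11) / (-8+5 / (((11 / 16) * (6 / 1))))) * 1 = -197 / 1064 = -0.19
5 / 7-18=-121 / 7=-17.29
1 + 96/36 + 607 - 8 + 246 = 2546/3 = 848.67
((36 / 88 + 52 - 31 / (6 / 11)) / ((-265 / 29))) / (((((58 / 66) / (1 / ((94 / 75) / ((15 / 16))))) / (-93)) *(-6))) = 509175 / 79712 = 6.39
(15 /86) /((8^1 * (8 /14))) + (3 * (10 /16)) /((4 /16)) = 7.54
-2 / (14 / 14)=-2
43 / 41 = 1.05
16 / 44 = 0.36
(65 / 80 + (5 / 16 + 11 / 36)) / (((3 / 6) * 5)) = 103 / 180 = 0.57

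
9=9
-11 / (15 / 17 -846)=187 / 14367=0.01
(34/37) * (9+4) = 442/37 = 11.95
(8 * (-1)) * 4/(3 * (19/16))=-512/57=-8.98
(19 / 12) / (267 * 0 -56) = -19 / 672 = -0.03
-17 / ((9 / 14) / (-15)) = 1190 / 3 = 396.67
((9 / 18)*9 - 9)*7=-63 / 2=-31.50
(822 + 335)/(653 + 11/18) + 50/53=130156/47965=2.71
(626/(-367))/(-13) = 0.13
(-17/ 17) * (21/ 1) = -21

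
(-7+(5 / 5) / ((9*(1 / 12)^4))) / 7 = 2297 / 7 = 328.14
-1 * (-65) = 65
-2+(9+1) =8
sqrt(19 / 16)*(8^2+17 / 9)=593*sqrt(19) / 36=71.80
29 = 29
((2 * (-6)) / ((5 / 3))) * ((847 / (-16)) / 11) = 693 / 20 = 34.65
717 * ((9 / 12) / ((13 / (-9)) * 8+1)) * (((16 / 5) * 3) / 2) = -116154 / 475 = -244.53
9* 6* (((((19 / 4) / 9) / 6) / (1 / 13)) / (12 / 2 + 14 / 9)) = 2223 / 272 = 8.17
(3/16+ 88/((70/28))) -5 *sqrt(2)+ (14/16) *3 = 3041/80 -5 *sqrt(2) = 30.94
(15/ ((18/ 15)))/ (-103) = -25/ 206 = -0.12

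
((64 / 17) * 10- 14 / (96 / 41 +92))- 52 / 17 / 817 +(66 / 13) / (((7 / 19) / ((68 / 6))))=473405017131 / 2444380666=193.67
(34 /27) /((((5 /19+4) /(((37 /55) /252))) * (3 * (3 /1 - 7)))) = -11951 /181870920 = -0.00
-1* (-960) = 960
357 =357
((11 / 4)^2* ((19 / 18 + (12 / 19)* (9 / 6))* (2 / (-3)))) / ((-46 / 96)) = 82885 / 3933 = 21.07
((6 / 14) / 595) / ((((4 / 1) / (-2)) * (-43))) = 3 / 358190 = 0.00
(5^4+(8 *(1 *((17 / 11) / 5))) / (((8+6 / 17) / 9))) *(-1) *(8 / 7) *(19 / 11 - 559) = 399748.78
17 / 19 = 0.89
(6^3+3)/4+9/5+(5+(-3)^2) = 1411/20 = 70.55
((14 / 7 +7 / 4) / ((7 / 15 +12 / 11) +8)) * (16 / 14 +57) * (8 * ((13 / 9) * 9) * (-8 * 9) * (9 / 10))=-1697141160 / 11039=-153740.48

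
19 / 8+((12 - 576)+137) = -3397 / 8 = -424.62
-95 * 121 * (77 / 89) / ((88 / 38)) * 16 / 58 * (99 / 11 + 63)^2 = -15850961280 / 2581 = -6141403.05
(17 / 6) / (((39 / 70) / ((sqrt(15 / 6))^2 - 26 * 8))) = -81515 / 78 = -1045.06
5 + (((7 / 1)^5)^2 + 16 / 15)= 4237128826 / 15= 282475255.07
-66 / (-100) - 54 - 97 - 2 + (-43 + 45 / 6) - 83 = -6771 / 25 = -270.84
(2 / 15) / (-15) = -2 / 225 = -0.01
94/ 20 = 47/ 10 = 4.70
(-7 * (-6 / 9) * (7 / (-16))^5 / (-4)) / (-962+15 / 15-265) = -117649 / 7713325056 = -0.00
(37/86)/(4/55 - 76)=-2035/359136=-0.01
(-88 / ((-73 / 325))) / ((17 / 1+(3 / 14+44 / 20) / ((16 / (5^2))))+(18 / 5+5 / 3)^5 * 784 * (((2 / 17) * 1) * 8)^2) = 1405944540000000 / 10098702273306506267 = 0.00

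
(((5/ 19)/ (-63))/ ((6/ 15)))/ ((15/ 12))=-10/ 1197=-0.01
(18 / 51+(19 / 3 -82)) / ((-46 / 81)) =4509 / 34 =132.62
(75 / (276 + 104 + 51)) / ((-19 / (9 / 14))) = -675 / 114646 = -0.01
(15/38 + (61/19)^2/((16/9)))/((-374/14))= -250383/1080112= -0.23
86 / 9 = 9.56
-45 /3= -15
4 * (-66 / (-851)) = 264 / 851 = 0.31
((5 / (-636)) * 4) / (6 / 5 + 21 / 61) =-1525 / 74889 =-0.02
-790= -790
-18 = -18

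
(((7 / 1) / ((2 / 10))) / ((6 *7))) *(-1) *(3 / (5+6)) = -0.23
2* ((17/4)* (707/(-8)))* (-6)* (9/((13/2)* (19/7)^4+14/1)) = 779155713/7045604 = 110.59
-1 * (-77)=77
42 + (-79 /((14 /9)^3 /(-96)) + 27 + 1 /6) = 4288897 /2058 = 2084.01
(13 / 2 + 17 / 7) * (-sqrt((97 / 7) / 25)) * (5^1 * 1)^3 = -830.92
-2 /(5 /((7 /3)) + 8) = -14 /71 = -0.20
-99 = -99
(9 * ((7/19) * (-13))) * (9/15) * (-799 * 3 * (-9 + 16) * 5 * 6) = 247356018/19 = 13018737.79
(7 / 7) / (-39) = -1 / 39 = -0.03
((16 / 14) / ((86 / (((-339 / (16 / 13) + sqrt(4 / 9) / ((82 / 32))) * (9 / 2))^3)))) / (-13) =4288219810549888023 / 2209283055616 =1941000.63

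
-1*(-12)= 12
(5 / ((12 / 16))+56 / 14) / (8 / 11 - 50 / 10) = -352 / 141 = -2.50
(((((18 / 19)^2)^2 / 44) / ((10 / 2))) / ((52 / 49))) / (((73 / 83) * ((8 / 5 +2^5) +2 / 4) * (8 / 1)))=26683587 / 1855614133516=0.00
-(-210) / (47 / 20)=4200 / 47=89.36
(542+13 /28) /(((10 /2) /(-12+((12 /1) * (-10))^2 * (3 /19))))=163175427 /665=245376.58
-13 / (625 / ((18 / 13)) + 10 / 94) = -10998 / 381965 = -0.03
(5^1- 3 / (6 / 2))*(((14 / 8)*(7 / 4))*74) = 1813 / 2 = 906.50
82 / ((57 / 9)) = 12.95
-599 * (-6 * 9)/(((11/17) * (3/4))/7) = 5132232/11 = 466566.55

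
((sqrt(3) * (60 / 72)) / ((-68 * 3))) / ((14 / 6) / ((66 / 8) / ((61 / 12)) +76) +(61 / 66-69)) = 260425 * sqrt(3) / 4338052044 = 0.00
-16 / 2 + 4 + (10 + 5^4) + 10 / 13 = 8213 / 13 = 631.77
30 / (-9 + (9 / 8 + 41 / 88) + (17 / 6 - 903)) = -99 / 2995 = -0.03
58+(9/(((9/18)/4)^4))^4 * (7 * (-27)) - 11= -349037133895538048977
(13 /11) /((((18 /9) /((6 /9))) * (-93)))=-13 /3069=-0.00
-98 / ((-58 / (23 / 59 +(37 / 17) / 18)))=451829 / 523566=0.86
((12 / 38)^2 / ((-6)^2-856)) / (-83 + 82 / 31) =279 / 184346455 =0.00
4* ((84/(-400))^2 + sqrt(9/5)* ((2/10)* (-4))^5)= 441/2500 - 12288* sqrt(5)/15625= -1.58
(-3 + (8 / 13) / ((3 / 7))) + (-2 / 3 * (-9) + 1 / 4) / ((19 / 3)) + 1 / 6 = -1217 / 2964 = -0.41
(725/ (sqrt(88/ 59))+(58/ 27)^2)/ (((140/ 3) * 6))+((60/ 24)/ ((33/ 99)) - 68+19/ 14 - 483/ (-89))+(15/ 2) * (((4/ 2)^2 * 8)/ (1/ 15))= 145 * sqrt(1298)/ 2464+16106126999/ 4541670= 3548.42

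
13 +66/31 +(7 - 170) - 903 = -1050.87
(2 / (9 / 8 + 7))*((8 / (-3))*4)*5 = -512 / 39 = -13.13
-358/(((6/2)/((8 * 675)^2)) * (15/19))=-4407696000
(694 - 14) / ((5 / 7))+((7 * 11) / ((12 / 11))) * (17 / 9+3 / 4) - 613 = 226913 / 432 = 525.26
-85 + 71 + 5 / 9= -121 / 9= -13.44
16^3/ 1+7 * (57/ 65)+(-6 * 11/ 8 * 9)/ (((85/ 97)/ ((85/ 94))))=98383679/ 24440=4025.52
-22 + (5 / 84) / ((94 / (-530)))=-88181 / 3948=-22.34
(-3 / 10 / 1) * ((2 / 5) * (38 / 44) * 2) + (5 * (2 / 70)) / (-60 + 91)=-12094 / 59675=-0.20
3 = 3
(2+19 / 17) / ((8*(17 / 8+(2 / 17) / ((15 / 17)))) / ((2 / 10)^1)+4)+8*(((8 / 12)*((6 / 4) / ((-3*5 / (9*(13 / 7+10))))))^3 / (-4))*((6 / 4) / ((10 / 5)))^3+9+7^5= 113002837050353 / 6600692000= 17119.85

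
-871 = -871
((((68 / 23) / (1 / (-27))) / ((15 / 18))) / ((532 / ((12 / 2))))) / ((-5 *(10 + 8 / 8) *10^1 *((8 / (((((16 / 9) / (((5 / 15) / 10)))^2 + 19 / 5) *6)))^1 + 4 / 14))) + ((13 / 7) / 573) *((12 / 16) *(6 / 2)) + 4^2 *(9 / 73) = 59833487644654629 / 30116128953333500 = 1.99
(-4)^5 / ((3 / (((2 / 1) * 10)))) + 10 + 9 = -20423 / 3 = -6807.67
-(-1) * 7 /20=7 /20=0.35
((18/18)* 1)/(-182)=-1/182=-0.01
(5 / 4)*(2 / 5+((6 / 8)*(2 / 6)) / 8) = 69 / 128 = 0.54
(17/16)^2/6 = 289/1536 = 0.19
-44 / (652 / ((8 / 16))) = -11 / 326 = -0.03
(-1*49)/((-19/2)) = 98/19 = 5.16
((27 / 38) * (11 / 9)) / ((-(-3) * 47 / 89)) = 979 / 1786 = 0.55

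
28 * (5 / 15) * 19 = 532 / 3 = 177.33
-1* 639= -639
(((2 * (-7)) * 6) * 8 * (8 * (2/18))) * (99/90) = -657.07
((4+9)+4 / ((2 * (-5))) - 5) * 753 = 28614 / 5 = 5722.80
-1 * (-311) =311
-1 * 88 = -88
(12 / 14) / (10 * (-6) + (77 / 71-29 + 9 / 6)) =-852 / 85897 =-0.01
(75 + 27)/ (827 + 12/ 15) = 510/ 4139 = 0.12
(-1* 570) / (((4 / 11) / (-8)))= 12540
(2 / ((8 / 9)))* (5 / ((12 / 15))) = 225 / 16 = 14.06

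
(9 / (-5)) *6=-10.80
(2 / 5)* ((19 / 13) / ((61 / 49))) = 1862 / 3965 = 0.47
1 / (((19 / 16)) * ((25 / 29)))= 464 / 475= 0.98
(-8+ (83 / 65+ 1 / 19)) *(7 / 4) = -11.67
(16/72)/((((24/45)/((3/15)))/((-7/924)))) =-1/1584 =-0.00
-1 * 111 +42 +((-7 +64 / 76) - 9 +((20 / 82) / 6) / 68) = -13373941 / 158916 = -84.16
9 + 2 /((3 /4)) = 35 /3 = 11.67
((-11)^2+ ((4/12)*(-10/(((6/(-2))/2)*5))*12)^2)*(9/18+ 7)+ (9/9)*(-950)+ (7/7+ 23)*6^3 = 32129/6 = 5354.83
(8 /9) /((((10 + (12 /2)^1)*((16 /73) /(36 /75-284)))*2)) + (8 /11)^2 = -3855419 /108900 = -35.40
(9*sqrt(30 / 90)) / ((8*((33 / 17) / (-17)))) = -289*sqrt(3) / 88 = -5.69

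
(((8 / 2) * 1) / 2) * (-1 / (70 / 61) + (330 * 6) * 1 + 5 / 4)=277253 / 70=3960.76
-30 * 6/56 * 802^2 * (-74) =1070934660/7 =152990665.71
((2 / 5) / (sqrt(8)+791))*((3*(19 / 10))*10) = 0.03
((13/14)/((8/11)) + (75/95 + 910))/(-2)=-1940877/4256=-456.03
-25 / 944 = -0.03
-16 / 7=-2.29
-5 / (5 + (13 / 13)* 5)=-0.50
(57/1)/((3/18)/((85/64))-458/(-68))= 29070/3499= 8.31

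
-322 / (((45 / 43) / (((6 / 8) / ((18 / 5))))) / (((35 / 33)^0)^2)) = -6923 / 108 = -64.10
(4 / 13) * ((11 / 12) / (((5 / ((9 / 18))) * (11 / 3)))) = 1 / 130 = 0.01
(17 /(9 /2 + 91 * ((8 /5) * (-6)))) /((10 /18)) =-102 /2897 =-0.04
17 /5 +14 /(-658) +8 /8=1029 /235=4.38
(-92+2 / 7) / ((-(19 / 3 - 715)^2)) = 2889 / 15819566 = 0.00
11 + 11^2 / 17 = 308 / 17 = 18.12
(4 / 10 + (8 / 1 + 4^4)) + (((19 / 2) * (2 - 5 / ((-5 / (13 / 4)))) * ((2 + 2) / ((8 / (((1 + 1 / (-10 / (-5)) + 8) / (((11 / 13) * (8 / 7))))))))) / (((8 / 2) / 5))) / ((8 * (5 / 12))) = 40130081 / 112640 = 356.27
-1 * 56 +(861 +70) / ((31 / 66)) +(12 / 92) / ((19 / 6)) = 26093828 / 13547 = 1926.17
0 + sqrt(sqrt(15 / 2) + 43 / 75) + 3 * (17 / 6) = sqrt(516 + 450 * sqrt(30)) / 30 + 17 / 2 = 10.32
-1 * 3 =-3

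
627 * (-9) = -5643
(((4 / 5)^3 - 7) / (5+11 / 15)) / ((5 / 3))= -7299 / 10750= -0.68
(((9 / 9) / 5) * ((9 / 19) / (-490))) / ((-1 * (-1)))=-9 / 46550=-0.00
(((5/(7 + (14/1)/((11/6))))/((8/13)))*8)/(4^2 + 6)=65/322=0.20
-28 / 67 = -0.42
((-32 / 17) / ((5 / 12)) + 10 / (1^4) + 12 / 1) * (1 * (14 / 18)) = 10402 / 765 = 13.60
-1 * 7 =-7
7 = 7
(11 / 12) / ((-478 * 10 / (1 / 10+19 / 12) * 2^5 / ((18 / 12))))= -1111 / 73420800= -0.00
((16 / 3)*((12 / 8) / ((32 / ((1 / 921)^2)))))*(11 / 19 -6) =-103 / 64466316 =-0.00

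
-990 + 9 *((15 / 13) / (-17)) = -218925 / 221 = -990.61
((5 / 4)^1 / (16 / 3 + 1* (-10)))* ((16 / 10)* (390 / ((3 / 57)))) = -3175.71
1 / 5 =0.20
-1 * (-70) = 70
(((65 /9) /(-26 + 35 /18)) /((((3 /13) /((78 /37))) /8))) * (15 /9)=-1757600 /48063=-36.57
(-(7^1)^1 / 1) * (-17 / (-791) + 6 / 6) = -808 / 113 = -7.15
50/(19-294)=-2/11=-0.18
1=1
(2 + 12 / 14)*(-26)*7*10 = -5200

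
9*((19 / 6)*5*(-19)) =-5415 / 2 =-2707.50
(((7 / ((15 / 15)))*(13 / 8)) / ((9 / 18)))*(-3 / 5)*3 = -819 / 20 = -40.95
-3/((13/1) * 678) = -1/2938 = -0.00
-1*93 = -93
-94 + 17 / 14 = -1299 / 14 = -92.79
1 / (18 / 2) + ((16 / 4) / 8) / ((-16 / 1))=23 / 288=0.08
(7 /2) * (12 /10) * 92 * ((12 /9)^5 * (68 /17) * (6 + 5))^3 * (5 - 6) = -58903861556936704 /23914845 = -2463066833.88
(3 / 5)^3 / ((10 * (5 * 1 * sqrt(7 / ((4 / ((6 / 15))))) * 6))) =9 * sqrt(70) / 87500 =0.00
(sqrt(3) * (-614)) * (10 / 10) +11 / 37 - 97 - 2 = -614 * sqrt(3) - 3652 / 37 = -1162.18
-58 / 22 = -29 / 11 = -2.64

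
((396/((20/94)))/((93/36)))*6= 670032/155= 4322.79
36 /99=0.36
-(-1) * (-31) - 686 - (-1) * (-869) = -1586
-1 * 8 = -8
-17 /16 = -1.06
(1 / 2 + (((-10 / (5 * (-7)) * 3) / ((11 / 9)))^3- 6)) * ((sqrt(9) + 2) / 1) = -23534675 / 913066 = -25.78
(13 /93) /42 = 13 /3906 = 0.00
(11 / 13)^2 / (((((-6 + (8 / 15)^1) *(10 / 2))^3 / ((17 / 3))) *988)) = -18513 / 92063017696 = -0.00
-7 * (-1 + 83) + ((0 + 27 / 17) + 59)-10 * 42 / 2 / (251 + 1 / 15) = -2351657 / 4573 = -514.25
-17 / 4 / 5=-17 / 20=-0.85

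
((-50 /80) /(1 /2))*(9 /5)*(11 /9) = -11 /4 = -2.75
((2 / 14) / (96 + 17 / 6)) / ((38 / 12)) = 36 / 78869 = 0.00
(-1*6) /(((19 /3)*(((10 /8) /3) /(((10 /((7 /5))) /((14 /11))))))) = -11880 /931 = -12.76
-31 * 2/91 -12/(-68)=-781/1547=-0.50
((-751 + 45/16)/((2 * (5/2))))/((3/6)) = -11971/40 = -299.28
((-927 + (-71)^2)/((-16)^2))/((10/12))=6171/320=19.28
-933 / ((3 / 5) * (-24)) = 1555 / 24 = 64.79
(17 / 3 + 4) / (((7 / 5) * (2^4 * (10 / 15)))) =145 / 224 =0.65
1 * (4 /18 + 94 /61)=968 /549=1.76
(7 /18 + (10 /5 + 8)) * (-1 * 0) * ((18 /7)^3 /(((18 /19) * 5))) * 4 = 0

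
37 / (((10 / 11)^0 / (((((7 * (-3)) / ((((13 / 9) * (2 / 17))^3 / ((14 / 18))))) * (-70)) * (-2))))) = -75756322845 / 4394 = -17240856.36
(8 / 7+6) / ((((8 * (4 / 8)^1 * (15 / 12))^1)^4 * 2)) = 1 / 175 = 0.01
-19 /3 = -6.33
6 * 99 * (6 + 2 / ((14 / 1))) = 25542 / 7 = 3648.86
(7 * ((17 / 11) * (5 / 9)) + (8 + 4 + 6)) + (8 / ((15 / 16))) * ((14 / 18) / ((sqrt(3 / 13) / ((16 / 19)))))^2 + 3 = 620557546 / 14474295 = 42.87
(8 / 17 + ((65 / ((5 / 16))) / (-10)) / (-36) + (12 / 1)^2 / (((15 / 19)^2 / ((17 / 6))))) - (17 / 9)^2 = 22448329 / 34425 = 652.09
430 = 430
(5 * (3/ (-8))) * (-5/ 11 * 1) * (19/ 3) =475/ 88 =5.40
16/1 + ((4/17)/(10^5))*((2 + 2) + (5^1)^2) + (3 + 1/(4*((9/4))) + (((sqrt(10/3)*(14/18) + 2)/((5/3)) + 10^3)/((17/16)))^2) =17941504*sqrt(30)/65025 + 173218822385311/195075000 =889471.39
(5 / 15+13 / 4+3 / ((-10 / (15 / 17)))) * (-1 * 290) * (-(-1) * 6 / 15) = -19633 / 51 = -384.96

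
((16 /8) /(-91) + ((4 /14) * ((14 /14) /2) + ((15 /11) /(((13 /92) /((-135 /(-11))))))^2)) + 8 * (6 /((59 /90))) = 14409223205077 /1021897877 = 14100.45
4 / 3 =1.33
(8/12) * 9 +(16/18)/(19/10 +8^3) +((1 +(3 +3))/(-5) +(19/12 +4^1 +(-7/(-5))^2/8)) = 96480169/9250200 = 10.43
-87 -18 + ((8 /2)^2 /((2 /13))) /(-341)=-35909 /341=-105.30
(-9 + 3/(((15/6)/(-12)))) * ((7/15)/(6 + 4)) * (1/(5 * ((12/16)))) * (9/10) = -819/3125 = -0.26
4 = 4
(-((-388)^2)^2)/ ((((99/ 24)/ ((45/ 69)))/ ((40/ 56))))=-4532699187200/ 1771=-2559401009.15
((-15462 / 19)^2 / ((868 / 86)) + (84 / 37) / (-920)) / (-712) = -43742071036383 / 474653283440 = -92.16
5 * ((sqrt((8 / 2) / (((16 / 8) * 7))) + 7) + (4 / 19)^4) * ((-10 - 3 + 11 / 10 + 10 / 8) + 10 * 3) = 387 * sqrt(14) / 28 + 353138661 / 521284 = 729.16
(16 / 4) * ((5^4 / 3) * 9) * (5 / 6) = 6250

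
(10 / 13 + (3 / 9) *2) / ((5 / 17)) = 952 / 195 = 4.88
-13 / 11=-1.18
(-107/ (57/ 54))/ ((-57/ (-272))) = -174624/ 361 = -483.72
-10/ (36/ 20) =-50/ 9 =-5.56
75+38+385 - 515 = -17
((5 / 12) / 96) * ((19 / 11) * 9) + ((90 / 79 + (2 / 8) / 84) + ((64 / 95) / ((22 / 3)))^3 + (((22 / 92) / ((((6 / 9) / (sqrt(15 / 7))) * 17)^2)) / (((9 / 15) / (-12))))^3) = 4219371689662964923321490269 / 3487211942846621763263952000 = 1.21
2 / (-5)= -2 / 5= -0.40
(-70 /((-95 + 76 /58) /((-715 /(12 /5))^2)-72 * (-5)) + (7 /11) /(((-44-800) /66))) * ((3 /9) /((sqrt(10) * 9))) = -24039626261 * sqrt(10) /26578563440040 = -0.00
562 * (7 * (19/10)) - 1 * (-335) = 39048/5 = 7809.60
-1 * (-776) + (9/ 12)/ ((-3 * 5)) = 15519/ 20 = 775.95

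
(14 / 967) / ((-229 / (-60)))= 840 / 221443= 0.00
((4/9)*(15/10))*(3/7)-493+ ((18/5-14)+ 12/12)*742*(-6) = 1447463/35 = 41356.09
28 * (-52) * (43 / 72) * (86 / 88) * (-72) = 61185.09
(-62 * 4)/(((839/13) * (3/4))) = -12896/2517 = -5.12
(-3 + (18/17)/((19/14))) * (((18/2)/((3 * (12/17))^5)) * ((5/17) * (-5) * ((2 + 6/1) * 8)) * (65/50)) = 76323455/1329696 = 57.40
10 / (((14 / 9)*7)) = 45 / 49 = 0.92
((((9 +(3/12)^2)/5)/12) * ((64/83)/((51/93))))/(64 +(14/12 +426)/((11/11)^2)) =1798/4158217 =0.00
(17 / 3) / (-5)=-17 / 15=-1.13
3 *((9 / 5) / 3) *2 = 18 / 5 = 3.60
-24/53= -0.45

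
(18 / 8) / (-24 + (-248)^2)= 9 / 245920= 0.00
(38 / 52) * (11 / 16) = 209 / 416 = 0.50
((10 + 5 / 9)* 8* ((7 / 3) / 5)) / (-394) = -532 / 5319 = -0.10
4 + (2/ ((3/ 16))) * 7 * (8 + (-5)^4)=47268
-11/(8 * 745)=-11/5960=-0.00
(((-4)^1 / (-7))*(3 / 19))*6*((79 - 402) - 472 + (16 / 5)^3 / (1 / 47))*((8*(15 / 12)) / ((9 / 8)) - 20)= -2980384 / 665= -4481.78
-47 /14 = -3.36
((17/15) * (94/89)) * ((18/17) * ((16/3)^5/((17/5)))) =197132288/122553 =1608.55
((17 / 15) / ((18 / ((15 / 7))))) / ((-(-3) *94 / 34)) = 289 / 17766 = 0.02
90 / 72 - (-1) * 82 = 333 / 4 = 83.25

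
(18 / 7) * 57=1026 / 7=146.57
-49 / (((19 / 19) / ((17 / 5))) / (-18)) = 14994 / 5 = 2998.80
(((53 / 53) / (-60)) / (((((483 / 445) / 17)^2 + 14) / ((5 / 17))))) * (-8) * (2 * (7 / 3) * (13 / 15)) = 35010820 / 3091277979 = 0.01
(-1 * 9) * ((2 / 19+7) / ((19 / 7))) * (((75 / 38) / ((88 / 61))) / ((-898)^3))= 38910375 / 874183249689728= 0.00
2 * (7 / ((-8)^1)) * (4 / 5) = -7 / 5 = -1.40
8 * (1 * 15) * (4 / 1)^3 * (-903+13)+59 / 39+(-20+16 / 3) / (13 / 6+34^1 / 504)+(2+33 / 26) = -300161051089 / 43914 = -6835201.78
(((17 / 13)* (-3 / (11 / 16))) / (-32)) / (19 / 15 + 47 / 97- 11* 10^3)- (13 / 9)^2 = -773468525573 / 370712803032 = -2.09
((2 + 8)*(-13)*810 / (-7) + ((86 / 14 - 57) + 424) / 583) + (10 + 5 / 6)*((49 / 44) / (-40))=15043.20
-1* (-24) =24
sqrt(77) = 8.77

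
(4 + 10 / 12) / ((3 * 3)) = 29 / 54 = 0.54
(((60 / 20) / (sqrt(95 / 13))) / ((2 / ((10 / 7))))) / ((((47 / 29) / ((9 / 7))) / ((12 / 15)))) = 3132 * sqrt(1235) / 218785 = 0.50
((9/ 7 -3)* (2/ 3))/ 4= -2/ 7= -0.29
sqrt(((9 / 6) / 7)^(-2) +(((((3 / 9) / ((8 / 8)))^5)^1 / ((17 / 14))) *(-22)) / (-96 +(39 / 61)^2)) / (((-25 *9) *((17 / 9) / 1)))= -2 *sqrt(16125289000201010) / 23129067375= -0.01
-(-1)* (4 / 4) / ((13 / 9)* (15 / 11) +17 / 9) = 99 / 382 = 0.26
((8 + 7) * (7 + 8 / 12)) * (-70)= -8050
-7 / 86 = -0.08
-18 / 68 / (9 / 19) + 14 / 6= 181 / 102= 1.77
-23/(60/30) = -11.50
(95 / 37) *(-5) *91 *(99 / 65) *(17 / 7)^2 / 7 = -2718045 / 1813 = -1499.20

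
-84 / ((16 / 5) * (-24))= 35 / 32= 1.09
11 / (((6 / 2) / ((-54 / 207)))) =-22 / 23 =-0.96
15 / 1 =15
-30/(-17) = 30/17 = 1.76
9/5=1.80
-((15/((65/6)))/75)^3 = -216/34328125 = -0.00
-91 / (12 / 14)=-637 / 6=-106.17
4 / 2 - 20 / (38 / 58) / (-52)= 639 / 247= 2.59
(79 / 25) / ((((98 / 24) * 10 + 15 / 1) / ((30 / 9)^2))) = 632 / 1005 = 0.63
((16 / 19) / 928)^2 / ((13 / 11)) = 11 / 15787252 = 0.00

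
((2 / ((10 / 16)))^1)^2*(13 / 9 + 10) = 26368 / 225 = 117.19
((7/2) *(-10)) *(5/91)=-25/13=-1.92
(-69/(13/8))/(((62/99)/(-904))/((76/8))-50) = 234658512/276319303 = 0.85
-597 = -597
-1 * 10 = -10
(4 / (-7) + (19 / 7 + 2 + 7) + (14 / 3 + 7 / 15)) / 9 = 1709 / 945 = 1.81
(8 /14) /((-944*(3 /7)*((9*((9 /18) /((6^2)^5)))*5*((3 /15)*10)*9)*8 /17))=-448.11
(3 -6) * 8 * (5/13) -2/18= -1093/117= -9.34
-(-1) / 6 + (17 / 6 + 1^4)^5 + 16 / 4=6468743 / 7776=831.89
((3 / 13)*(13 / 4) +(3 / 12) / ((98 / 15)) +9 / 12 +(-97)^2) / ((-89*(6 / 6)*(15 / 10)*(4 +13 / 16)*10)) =-7377862 / 5036955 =-1.46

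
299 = 299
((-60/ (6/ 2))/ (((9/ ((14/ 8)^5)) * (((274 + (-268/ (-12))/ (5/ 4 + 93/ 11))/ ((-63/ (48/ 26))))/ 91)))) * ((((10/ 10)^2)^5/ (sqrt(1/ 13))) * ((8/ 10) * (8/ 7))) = 8489904787 * sqrt(13)/ 22652288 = 1351.33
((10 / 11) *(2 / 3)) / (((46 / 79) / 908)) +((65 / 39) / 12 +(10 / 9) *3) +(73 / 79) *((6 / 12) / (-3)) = 682406921 / 719532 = 948.40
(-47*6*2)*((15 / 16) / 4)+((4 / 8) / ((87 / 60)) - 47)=-82983 / 464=-178.84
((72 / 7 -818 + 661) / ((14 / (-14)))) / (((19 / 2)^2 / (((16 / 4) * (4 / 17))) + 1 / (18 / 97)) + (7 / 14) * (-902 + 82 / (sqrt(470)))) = -4000426597440 / 9535473761707 -6985046016 * sqrt(470) / 66748316331949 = -0.42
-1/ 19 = -0.05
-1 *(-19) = 19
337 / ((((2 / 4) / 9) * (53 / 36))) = 218376 / 53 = 4120.30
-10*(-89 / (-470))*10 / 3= -890 / 141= -6.31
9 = 9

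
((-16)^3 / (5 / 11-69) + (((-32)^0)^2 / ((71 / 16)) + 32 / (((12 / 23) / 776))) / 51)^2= 57223368415396096 / 58034255409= 986027.44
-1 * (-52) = 52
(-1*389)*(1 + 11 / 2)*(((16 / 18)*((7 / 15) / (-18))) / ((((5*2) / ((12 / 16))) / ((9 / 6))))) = 35399 / 5400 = 6.56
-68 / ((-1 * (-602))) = -34 / 301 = -0.11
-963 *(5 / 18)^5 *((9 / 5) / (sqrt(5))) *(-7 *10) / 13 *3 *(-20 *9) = -2340625 *sqrt(5) / 1404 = -3727.78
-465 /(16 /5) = -145.31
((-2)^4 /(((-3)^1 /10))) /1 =-160 /3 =-53.33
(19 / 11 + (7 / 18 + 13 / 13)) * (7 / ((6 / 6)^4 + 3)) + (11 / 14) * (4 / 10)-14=-228203 / 27720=-8.23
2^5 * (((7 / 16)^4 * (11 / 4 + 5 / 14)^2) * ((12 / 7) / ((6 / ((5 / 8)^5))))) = 165571875 / 536870912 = 0.31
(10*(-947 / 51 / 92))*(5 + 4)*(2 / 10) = -2841 / 782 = -3.63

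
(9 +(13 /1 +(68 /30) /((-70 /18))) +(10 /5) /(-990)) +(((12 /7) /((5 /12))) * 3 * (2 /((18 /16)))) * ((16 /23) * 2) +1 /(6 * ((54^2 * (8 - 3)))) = 40237914239 /774635400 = 51.94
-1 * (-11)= 11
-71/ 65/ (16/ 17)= -1207/ 1040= -1.16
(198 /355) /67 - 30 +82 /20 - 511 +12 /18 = -76524671 /142710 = -536.23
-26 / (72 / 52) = -169 / 9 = -18.78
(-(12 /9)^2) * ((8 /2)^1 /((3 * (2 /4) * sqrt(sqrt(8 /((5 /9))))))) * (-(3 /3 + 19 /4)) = 368 * 10^(1 /4) * sqrt(3) /81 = 13.99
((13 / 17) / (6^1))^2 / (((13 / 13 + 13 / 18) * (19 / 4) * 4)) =169 / 340442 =0.00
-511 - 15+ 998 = 472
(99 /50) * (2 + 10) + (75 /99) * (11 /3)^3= 123739 /2025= 61.11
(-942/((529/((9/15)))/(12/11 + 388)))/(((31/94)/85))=-19328257440/180389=-107147.65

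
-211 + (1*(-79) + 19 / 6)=-286.83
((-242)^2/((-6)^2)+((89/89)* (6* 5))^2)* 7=159187/9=17687.44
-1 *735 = -735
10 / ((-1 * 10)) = -1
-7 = -7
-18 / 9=-2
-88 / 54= -1.63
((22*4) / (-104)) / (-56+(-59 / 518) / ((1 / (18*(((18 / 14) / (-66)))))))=438746 / 29016299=0.02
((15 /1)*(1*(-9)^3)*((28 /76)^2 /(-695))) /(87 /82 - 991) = -8787366 /4073280325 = -0.00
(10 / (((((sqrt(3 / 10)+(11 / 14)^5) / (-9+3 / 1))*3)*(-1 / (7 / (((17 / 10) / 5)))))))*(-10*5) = -24302.31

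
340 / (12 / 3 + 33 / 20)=6800 / 113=60.18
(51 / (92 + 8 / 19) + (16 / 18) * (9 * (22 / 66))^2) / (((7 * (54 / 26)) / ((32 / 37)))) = 0.51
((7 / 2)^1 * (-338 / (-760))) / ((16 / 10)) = 1183 / 1216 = 0.97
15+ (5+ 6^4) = 1316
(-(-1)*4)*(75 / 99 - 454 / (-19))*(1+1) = 123656 / 627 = 197.22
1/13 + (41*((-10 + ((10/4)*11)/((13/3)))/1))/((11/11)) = -3893/26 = -149.73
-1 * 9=-9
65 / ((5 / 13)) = 169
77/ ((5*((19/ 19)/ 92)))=7084/ 5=1416.80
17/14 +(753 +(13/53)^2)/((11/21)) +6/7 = 622807795/432586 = 1439.73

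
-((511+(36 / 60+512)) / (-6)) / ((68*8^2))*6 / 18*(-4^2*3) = -853 / 1360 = -0.63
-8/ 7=-1.14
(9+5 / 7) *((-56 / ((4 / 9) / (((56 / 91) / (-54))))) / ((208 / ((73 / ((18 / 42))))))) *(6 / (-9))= -34748 / 4563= -7.62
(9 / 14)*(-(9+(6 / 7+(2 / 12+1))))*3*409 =-1704303 / 196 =-8695.42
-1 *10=-10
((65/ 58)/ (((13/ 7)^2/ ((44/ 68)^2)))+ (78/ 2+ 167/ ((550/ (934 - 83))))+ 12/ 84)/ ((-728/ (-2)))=15608099779/ 19085841775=0.82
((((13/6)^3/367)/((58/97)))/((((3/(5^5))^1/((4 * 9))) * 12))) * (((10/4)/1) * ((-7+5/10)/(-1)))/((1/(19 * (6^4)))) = 2467402640625/42572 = 57958344.47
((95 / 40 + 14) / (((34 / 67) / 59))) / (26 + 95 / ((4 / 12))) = 517843 / 84592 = 6.12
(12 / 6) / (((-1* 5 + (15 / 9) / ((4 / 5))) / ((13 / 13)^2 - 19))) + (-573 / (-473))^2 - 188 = -1363994377 / 7830515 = -174.19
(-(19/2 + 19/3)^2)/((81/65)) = -586625/2916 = -201.17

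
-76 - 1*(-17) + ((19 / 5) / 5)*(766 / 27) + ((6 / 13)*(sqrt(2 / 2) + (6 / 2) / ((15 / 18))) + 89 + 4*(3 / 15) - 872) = -7173698 / 8775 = -817.52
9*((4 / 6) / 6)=1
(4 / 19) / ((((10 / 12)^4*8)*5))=648 / 59375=0.01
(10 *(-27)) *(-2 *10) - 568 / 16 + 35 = 10799 / 2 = 5399.50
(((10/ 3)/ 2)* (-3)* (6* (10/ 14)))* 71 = -10650/ 7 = -1521.43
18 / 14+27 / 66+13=2263 / 154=14.69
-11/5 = -2.20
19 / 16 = 1.19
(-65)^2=4225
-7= -7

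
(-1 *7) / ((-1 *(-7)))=-1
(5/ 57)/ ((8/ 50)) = 125/ 228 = 0.55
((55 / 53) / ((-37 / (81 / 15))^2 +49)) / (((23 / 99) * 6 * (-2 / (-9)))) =0.03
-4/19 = -0.21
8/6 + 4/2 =10/3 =3.33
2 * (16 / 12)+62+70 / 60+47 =677 / 6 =112.83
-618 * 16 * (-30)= 296640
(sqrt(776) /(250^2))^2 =97 /488281250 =0.00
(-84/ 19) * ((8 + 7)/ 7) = -180/ 19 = -9.47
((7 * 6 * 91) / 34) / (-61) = -1911 / 1037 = -1.84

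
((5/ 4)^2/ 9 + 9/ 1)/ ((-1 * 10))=-1321/ 1440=-0.92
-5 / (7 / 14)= -10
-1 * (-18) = 18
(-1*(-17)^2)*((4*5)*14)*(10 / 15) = -161840 / 3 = -53946.67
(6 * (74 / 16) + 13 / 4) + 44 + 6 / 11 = 75.55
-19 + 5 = -14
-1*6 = -6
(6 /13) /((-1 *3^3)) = -2 /117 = -0.02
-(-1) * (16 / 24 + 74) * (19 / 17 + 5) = 23296 / 51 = 456.78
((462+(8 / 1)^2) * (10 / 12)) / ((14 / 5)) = 156.55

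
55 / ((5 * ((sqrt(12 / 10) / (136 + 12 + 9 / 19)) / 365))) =11326315 * sqrt(30) / 114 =544182.30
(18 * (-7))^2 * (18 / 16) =35721 / 2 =17860.50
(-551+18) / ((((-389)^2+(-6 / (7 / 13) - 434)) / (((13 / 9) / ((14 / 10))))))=-34645 / 9505179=-0.00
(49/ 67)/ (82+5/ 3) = 147/ 16817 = 0.01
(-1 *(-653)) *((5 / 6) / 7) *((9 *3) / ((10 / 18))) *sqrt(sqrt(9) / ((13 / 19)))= 52893 *sqrt(741) / 182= 7911.08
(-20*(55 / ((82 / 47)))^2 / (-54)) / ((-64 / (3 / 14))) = -33411125 / 27111168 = -1.23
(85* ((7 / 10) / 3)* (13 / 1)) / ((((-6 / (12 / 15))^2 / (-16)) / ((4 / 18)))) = -99008 / 6075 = -16.30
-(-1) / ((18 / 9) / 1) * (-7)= -7 / 2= -3.50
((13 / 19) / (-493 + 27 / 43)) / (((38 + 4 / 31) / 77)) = -1334333 / 475480776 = -0.00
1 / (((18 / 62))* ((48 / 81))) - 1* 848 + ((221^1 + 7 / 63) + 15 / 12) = -89255 / 144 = -619.83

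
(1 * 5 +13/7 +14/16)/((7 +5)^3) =433/96768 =0.00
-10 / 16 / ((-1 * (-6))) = -5 / 48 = -0.10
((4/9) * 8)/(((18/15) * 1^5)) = 80/27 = 2.96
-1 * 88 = -88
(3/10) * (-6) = -9/5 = -1.80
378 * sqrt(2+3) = 378 * sqrt(5) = 845.23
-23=-23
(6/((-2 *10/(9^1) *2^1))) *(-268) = 1809/5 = 361.80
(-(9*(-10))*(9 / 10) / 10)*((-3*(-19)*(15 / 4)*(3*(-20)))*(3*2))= -623295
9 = 9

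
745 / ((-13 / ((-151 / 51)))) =112495 / 663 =169.68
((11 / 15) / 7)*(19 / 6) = 209 / 630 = 0.33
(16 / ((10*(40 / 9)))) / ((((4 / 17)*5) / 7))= 1071 / 500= 2.14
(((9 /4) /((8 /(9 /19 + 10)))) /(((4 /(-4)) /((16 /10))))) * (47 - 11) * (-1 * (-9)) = -145071 /95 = -1527.06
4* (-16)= -64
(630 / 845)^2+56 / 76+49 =27291789 / 542659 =50.29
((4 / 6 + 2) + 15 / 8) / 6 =109 / 144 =0.76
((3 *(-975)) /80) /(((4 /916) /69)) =-9243585 /16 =-577724.06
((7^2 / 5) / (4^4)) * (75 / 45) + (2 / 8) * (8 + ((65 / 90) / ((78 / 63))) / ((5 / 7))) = 2903 / 1280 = 2.27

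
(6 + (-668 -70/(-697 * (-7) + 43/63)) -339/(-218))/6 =-553279634/5026317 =-110.08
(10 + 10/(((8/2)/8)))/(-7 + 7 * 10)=10/21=0.48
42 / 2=21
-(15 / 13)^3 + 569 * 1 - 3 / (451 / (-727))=567061475 / 990847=572.30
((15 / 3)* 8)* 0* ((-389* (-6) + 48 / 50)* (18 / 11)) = 0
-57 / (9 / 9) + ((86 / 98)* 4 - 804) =-857.49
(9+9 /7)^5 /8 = 241864704 /16807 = 14390.71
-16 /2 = -8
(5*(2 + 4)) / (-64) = -15 / 32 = -0.47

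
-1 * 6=-6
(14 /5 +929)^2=21706281 /25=868251.24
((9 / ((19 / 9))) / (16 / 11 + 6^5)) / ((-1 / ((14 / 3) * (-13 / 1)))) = 27027 / 812744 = 0.03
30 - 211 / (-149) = 4681 / 149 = 31.42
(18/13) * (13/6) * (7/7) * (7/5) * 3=63/5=12.60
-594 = -594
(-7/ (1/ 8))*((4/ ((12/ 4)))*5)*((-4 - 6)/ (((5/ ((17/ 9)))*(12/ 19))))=2233.09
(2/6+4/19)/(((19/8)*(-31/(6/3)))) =-16/1083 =-0.01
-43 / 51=-0.84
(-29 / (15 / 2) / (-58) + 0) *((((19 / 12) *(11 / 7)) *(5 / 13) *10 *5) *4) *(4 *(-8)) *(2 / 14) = -58.33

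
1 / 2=0.50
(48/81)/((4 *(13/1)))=4/351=0.01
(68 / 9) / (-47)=-68 / 423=-0.16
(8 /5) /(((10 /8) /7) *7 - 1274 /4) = -32 /6345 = -0.01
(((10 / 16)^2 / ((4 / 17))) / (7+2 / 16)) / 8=425 / 14592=0.03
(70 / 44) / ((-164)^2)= 35 / 591712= 0.00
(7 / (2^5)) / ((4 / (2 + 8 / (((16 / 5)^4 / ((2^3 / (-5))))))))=13461 / 131072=0.10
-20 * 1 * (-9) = 180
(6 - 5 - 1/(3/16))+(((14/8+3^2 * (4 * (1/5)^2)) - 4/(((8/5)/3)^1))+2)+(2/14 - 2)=-17851/2100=-8.50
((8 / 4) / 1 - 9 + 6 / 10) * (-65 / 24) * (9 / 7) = 22.29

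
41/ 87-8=-655/ 87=-7.53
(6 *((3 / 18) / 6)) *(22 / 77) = 1 / 21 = 0.05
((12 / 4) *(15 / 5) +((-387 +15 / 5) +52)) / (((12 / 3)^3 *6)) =-323 / 384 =-0.84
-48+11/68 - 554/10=-35101/340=-103.24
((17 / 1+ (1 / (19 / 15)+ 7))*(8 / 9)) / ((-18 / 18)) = -1256 / 57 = -22.04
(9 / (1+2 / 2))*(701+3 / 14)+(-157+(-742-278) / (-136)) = 84167 / 28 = 3005.96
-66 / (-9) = 22 / 3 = 7.33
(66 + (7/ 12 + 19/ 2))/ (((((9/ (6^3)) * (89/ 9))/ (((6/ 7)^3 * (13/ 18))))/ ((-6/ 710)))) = -7691112/ 10837085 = -0.71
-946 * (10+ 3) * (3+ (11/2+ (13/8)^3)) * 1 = -40269801/256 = -157303.91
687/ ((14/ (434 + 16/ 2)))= 151827/ 7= 21689.57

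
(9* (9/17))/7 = 81/119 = 0.68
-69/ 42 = -23/ 14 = -1.64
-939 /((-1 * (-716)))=-939 /716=-1.31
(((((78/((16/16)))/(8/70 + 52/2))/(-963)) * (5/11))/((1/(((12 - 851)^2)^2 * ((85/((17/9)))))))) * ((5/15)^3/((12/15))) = -28181834034956875/19364004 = -1455372248.17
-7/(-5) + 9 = 52/5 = 10.40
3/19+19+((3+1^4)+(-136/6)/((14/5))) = 6010/399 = 15.06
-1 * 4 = -4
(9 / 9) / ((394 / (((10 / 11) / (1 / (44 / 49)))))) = 20 / 9653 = 0.00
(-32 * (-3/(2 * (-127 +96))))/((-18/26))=208/93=2.24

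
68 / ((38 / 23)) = 782 / 19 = 41.16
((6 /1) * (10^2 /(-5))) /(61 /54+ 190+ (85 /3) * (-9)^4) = -6480 /10048651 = -0.00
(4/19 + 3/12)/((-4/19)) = -35/16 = -2.19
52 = 52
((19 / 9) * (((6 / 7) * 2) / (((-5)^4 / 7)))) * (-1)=-76 / 1875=-0.04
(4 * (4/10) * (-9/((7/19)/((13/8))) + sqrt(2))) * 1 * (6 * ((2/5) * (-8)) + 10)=102258/175 - 368 * sqrt(2)/25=563.51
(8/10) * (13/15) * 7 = 364/75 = 4.85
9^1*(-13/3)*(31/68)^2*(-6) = 112437/2312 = 48.63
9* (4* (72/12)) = 216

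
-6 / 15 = -2 / 5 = -0.40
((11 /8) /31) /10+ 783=1941851 /2480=783.00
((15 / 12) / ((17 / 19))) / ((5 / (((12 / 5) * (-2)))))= -114 / 85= -1.34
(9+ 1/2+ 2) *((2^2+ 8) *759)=104742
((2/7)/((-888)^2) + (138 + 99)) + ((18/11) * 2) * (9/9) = 7294426283/30358944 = 240.27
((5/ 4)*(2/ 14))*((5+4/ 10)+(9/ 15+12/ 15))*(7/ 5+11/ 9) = 1003/ 315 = 3.18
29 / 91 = 0.32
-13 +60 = 47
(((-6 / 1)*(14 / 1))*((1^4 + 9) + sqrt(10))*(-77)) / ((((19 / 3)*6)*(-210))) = -154 / 19 - 77*sqrt(10) / 95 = -10.67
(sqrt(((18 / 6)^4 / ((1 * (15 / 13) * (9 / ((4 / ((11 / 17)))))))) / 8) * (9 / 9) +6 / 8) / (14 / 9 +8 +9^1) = 27 / 668 +9 * sqrt(72930) / 18370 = 0.17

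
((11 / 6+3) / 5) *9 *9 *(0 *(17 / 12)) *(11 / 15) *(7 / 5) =0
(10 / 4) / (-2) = -5 / 4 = -1.25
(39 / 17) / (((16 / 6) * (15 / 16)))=78 / 85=0.92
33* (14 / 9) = 154 / 3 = 51.33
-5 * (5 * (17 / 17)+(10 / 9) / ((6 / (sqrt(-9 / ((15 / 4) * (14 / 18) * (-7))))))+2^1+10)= -85 - 10 * sqrt(15) / 63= -85.61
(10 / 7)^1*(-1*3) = -30 / 7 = -4.29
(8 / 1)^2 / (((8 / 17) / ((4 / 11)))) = 544 / 11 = 49.45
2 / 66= 1 / 33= 0.03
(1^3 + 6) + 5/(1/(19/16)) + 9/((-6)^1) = 183/16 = 11.44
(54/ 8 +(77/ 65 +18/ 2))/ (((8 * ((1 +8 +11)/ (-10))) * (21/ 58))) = -18241/ 6240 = -2.92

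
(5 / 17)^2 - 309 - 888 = -345908 / 289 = -1196.91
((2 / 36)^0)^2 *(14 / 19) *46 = 644 / 19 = 33.89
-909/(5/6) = -5454/5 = -1090.80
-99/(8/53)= -5247/8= -655.88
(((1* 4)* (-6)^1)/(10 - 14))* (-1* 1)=-6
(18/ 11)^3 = 5832/ 1331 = 4.38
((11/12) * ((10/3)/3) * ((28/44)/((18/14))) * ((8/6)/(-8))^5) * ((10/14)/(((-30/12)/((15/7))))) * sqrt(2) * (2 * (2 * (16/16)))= 25 * sqrt(2)/157464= 0.00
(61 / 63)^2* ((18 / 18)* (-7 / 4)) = -1.64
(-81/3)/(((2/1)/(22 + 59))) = -2187/2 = -1093.50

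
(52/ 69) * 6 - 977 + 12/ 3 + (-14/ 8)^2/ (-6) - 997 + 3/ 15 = -1965.79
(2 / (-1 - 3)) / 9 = -1 / 18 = -0.06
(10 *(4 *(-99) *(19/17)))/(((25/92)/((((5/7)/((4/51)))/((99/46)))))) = -482448/7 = -68921.14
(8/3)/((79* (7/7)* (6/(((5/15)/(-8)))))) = -0.00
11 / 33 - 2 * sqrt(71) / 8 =1 / 3 - sqrt(71) / 4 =-1.77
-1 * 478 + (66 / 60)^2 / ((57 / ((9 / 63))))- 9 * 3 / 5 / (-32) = -152522767 / 319200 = -477.83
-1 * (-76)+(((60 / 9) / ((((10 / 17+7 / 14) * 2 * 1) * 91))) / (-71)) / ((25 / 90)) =18167924 / 239057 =76.00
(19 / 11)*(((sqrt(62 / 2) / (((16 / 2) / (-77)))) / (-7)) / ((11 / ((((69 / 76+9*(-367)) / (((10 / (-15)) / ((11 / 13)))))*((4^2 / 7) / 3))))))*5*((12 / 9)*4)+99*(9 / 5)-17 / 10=353 / 2+1673060*sqrt(31) / 91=102541.38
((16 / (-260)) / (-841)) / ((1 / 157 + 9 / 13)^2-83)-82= -82.00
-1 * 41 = -41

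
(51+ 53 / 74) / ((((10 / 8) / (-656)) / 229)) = -6215213.49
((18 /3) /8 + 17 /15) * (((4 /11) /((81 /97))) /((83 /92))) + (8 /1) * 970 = 8609137612 /1109295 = 7760.91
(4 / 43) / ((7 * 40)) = 1 / 3010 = 0.00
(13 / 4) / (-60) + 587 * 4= 563507 / 240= 2347.95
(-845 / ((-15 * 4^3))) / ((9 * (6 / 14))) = 1183 / 5184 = 0.23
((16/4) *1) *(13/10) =5.20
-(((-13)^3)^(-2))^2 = -1/ 23298085122481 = -0.00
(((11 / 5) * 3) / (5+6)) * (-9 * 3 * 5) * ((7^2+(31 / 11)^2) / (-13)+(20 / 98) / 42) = 14708655 / 41503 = 354.40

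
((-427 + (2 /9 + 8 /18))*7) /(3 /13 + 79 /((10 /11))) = -34.25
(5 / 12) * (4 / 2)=5 / 6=0.83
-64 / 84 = -16 / 21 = -0.76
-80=-80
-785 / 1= -785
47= 47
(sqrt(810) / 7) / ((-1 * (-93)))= 3 * sqrt(10) / 217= 0.04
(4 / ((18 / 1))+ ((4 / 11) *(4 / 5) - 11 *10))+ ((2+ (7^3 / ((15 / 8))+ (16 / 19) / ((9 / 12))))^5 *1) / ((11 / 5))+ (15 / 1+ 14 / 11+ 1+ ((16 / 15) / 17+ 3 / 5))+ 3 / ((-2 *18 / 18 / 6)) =7126778454278914532335892 / 70322759161875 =101343840020.18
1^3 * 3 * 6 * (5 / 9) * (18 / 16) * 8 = 90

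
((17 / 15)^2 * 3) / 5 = 289 / 375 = 0.77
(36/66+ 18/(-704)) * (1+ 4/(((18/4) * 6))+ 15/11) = 22753/17424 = 1.31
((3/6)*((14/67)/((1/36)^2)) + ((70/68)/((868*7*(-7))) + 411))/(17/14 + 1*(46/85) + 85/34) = 37814166605/294501984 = 128.40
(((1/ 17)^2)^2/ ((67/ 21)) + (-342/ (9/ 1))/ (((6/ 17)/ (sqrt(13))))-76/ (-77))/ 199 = 425290549/ 85746082961-323 * sqrt(13)/ 597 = -1.95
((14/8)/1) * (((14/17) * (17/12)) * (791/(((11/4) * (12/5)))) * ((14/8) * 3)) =1356565/1056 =1284.63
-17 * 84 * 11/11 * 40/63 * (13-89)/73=206720/219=943.93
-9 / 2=-4.50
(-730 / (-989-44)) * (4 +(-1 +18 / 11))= 37230 / 11363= 3.28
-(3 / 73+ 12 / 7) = -897 / 511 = -1.76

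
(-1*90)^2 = 8100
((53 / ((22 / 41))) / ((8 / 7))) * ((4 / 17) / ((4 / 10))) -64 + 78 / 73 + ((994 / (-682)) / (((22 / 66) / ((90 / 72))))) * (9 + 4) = -83.14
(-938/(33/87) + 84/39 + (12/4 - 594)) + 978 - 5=-298692/143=-2088.76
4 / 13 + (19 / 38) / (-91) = 55 / 182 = 0.30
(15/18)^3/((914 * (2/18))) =125/21936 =0.01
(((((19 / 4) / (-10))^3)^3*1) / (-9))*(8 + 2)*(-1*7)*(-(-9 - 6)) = -2258813884453 / 15728640000000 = -0.14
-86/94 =-43/47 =-0.91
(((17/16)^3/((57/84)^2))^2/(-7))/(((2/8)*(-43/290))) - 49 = -22.85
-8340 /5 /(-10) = 834 /5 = 166.80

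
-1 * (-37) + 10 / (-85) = 627 / 17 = 36.88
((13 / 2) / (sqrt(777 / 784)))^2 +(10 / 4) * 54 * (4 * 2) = 124612 / 111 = 1122.63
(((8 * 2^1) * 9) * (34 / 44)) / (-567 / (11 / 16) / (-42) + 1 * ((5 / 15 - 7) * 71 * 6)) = -153 / 3878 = -0.04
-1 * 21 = -21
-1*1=-1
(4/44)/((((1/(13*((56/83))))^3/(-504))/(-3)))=583372468224/6289657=92751.08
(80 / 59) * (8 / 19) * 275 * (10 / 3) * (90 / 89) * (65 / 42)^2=18590000000 / 14666043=1267.55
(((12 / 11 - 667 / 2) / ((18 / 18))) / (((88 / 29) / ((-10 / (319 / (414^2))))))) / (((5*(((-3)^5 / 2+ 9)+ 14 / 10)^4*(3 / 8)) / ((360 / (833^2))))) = 0.00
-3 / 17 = -0.18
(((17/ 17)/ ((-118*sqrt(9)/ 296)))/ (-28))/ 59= 37/ 73101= 0.00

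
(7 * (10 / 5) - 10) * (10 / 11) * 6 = 240 / 11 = 21.82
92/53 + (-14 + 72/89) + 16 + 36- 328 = -1355926/4717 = -287.46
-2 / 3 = -0.67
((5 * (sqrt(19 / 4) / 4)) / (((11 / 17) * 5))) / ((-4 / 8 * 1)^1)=-17 * sqrt(19) / 44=-1.68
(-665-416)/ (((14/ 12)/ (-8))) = 51888/ 7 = 7412.57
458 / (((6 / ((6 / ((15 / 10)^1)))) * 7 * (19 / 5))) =4580 / 399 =11.48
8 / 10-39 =-38.20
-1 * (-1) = 1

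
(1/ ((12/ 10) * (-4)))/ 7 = -5/ 168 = -0.03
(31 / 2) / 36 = 31 / 72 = 0.43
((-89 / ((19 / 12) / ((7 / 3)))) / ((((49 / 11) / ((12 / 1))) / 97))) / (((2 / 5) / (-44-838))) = 75570555.79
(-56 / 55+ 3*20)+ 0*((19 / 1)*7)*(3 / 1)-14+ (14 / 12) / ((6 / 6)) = 15229 / 330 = 46.15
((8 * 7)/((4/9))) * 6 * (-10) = -7560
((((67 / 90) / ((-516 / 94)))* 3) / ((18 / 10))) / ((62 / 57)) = -59831 / 287928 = -0.21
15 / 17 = 0.88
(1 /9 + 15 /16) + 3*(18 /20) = 2699 /720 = 3.75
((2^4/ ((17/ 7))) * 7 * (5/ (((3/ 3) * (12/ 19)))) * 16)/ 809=297920/ 41259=7.22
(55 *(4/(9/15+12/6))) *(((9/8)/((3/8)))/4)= 825/13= 63.46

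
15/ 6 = 5/ 2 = 2.50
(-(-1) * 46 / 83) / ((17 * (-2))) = -23 / 1411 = -0.02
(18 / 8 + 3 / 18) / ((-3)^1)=-29 / 36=-0.81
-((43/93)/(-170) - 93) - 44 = 774733/15810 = 49.00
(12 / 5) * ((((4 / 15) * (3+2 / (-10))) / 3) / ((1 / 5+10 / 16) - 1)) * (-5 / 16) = 16 / 15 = 1.07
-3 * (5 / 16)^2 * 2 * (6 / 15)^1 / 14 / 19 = -15 / 17024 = -0.00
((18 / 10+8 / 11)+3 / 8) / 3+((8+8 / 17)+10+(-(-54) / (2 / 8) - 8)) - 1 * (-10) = 5328109 / 22440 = 237.44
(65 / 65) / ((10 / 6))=3 / 5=0.60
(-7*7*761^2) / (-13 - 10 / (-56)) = 794554012 / 359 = 2213242.37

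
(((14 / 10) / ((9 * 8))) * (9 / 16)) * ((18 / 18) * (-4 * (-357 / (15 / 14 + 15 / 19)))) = 110789 / 13200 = 8.39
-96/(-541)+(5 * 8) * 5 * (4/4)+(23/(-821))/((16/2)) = 711275685/3553288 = 200.17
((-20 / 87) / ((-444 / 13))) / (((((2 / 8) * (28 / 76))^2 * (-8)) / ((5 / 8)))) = -0.06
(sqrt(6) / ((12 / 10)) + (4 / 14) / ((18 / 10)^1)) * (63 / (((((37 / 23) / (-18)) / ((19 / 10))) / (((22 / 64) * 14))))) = -6359661 * sqrt(6) / 1184-302841 / 296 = -14180.14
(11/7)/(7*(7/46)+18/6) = 46/119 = 0.39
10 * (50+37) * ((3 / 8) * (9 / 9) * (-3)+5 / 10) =-2175 / 4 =-543.75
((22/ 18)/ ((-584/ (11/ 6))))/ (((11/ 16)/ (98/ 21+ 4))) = -0.05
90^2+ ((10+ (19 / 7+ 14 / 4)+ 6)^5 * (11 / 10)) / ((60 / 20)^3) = 33179511336061 / 145212480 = 228489.39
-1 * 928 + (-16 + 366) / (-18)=-8527 / 9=-947.44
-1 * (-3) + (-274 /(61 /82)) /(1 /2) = -44753 /61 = -733.66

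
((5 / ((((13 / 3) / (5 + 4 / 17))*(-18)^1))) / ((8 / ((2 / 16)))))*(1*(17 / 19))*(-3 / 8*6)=1335 / 126464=0.01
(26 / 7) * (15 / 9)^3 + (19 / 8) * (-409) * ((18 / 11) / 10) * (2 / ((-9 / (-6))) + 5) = -82286983 / 83160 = -989.50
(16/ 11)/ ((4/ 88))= 32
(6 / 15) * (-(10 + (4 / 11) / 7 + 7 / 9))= -4.33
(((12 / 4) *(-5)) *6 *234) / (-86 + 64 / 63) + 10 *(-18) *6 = -2227770 / 2677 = -832.19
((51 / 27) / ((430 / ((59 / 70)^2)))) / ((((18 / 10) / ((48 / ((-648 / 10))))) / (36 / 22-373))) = 1124363 / 2357586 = 0.48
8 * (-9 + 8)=-8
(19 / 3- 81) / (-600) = 0.12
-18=-18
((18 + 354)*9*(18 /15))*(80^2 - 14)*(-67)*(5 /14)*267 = -1147418062776 /7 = -163916866110.86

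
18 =18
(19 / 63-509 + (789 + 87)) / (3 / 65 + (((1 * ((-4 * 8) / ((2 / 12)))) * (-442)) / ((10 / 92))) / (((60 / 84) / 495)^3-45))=-2815781439095300 / 133006784108460507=-0.02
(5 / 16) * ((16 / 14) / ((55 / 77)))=1 / 2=0.50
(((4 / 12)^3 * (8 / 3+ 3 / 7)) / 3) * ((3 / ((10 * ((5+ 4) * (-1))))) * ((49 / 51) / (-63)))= 13 / 669222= 0.00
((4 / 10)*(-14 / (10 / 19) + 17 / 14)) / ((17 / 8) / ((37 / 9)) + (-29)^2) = -525992 / 43590575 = -0.01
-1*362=-362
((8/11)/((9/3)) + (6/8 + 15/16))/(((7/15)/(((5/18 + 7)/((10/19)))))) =2536291/44352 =57.19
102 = 102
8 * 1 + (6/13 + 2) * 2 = 168/13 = 12.92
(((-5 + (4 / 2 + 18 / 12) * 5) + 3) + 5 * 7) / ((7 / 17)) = 1717 / 14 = 122.64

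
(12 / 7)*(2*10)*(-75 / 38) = -9000 / 133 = -67.67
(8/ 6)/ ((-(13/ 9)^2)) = -108/ 169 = -0.64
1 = 1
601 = 601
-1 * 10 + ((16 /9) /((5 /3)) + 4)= -74 /15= -4.93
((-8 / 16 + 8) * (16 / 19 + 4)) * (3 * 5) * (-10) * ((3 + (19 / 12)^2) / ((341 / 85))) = -193789375 / 25916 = -7477.60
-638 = -638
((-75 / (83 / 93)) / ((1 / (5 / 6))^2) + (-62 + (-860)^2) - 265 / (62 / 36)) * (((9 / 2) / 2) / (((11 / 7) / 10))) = 2396879361765 / 226424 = 10585800.81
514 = 514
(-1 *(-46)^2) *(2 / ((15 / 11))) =-46552 / 15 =-3103.47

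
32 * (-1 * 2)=-64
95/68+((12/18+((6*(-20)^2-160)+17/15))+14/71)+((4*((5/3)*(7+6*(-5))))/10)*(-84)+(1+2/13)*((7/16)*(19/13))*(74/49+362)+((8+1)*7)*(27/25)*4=290698763413/71394050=4071.75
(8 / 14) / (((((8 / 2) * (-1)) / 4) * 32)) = -0.02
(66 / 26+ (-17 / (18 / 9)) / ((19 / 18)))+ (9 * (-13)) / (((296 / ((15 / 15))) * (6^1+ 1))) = -2850963 / 511784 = -5.57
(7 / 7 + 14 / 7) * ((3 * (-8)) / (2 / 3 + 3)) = -216 / 11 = -19.64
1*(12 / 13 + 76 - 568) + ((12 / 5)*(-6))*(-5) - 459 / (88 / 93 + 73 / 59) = -98013417 / 155753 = -629.29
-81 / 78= -27 / 26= -1.04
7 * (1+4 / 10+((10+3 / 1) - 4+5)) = 107.80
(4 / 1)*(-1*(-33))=132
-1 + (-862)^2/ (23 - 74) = -743095/ 51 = -14570.49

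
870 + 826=1696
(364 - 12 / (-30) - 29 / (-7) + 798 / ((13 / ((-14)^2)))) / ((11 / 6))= 33851802 / 5005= 6763.60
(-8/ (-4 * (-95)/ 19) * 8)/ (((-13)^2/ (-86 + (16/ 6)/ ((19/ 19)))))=800/ 507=1.58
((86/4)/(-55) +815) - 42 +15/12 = 170249/220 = 773.86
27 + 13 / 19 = 526 / 19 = 27.68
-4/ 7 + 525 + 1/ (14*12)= 88105/ 168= 524.43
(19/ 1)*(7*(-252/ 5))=-33516/ 5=-6703.20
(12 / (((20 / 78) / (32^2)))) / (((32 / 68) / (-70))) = -7128576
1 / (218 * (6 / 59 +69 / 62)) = 1829 / 484287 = 0.00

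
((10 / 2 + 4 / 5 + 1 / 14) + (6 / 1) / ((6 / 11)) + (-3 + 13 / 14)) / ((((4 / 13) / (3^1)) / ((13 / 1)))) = 1875.90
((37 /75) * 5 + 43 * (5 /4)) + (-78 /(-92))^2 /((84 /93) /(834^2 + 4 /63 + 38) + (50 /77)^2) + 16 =3984249271385802251 /53898463278507720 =73.92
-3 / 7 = -0.43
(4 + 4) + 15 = 23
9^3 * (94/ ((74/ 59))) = 2021517/ 37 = 54635.59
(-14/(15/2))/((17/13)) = -364/255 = -1.43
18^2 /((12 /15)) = 405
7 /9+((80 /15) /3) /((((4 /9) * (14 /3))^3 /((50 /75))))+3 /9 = 61441 /49392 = 1.24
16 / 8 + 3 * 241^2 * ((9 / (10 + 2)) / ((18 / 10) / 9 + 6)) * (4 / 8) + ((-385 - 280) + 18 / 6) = 2449965 / 248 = 9878.89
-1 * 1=-1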